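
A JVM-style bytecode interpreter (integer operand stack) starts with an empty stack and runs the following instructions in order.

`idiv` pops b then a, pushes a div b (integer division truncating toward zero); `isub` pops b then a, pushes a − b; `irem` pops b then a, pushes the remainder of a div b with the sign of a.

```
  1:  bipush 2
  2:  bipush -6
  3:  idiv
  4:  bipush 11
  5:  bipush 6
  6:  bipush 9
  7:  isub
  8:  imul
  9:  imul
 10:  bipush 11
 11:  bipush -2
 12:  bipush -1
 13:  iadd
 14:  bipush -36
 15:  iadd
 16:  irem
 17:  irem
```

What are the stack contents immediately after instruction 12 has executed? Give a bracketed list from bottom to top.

[0, 11, -2, -1]

bipush 2  : 2
bipush -6 : 2 -6
idiv      : 0
bipush 11 : 0 11
bipush 6  : 0 11 6
bipush 9  : 0 11 6 9
isub      : 0 11 -3
imul      : 0 -33
imul      : 0
bipush 11 : 0 11
bipush -2 : 0 11 -2
bipush -1 : 0 11 -2 -1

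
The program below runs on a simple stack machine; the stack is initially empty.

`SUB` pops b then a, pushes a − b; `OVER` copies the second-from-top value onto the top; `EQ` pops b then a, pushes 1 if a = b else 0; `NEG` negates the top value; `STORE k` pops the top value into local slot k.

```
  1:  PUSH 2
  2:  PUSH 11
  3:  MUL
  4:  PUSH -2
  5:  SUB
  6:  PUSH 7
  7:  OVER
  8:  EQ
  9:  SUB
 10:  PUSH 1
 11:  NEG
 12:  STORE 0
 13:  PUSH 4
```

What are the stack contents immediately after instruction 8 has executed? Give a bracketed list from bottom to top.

[24, 0]

PUSH 2  -> [2]
PUSH 11 -> [2, 11]
MUL     -> [22]
PUSH -2 -> [22, -2]
SUB     -> [24]
PUSH 7  -> [24, 7]
OVER    -> [24, 7, 24]
EQ      -> [24, 0]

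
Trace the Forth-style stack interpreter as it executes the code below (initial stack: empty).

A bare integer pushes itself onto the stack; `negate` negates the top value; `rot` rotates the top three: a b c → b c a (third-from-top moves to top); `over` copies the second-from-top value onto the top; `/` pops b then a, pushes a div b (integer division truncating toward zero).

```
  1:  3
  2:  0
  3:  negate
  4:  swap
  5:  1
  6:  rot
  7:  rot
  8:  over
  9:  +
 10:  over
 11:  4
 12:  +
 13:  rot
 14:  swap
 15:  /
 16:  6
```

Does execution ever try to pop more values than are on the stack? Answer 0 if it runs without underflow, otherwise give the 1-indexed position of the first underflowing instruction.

3      : [3]
0      : [3, 0]
negate : [3, 0]
swap   : [0, 3]
1      : [0, 3, 1]
rot    : [3, 1, 0]
rot    : [1, 0, 3]
over   : [1, 0, 3, 0]
+      : [1, 0, 3]
over   : [1, 0, 3, 0]
4      : [1, 0, 3, 0, 4]
+      : [1, 0, 3, 4]
rot    : [1, 3, 4, 0]
swap   : [1, 3, 0, 4]
/      : [1, 3, 0]
6      : [1, 3, 0, 6]

0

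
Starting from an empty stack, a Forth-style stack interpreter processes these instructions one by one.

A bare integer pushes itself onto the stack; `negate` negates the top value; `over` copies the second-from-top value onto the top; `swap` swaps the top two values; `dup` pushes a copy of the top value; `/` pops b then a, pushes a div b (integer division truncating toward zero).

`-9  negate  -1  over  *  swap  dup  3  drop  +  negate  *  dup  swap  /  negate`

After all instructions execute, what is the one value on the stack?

-1

-9     → -9
negate → 9
-1     → 9 -1
over   → 9 -1 9
*      → 9 -9
swap   → -9 9
dup    → -9 9 9
3      → -9 9 9 3
drop   → -9 9 9
+      → -9 18
negate → -9 -18
*      → 162
dup    → 162 162
swap   → 162 162
/      → 1
negate → -1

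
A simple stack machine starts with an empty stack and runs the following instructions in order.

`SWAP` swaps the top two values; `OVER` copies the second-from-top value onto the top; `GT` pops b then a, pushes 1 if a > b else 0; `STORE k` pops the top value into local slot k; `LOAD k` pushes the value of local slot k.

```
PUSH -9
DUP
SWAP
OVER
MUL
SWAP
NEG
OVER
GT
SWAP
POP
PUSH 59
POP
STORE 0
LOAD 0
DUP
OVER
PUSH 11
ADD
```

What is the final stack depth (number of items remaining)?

PUSH -9 : [-9]
DUP     : [-9, -9]
SWAP    : [-9, -9]
OVER    : [-9, -9, -9]
MUL     : [-9, 81]
SWAP    : [81, -9]
NEG     : [81, 9]
OVER    : [81, 9, 81]
GT      : [81, 0]
SWAP    : [0, 81]
POP     : [0]
PUSH 59 : [0, 59]
POP     : [0]
STORE 0 : []
LOAD 0  : [0]
DUP     : [0, 0]
OVER    : [0, 0, 0]
PUSH 11 : [0, 0, 0, 11]
ADD     : [0, 0, 11]

3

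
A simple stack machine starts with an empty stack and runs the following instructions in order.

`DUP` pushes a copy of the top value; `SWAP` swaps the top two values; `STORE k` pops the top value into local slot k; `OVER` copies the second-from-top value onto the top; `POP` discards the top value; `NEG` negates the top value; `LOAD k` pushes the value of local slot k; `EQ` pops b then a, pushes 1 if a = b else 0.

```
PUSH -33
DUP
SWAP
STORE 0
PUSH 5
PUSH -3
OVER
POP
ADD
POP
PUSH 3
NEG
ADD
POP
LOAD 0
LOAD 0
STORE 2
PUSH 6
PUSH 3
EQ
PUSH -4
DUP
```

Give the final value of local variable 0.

PUSH -33 : [-33]
DUP      : [-33, -33]
SWAP     : [-33, -33]
STORE 0  : [-33]
PUSH 5   : [-33, 5]
PUSH -3  : [-33, 5, -3]
OVER     : [-33, 5, -3, 5]
POP      : [-33, 5, -3]
ADD      : [-33, 2]
POP      : [-33]
PUSH 3   : [-33, 3]
NEG      : [-33, -3]
ADD      : [-36]
POP      : []
LOAD 0   : [-33]
LOAD 0   : [-33, -33]
STORE 2  : [-33]
PUSH 6   : [-33, 6]
PUSH 3   : [-33, 6, 3]
EQ       : [-33, 0]
PUSH -4  : [-33, 0, -4]
DUP      : [-33, 0, -4, -4]

-33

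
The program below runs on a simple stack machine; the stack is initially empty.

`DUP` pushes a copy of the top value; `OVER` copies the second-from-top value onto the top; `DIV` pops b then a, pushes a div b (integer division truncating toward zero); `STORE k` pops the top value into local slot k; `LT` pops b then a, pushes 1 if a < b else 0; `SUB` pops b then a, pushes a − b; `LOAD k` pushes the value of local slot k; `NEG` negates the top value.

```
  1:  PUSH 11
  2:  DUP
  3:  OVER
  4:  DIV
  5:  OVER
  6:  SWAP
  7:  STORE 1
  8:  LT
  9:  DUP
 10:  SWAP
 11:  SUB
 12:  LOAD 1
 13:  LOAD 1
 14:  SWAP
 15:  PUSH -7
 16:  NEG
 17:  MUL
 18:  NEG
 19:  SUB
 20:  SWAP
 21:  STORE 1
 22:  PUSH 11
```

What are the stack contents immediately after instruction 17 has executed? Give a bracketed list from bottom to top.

PUSH 11 → 11
DUP     → 11 11
OVER    → 11 11 11
DIV     → 11 1
OVER    → 11 1 11
SWAP    → 11 11 1
STORE 1 → 11 11
LT      → 0
DUP     → 0 0
SWAP    → 0 0
SUB     → 0
LOAD 1  → 0 1
LOAD 1  → 0 1 1
SWAP    → 0 1 1
PUSH -7 → 0 1 1 -7
NEG     → 0 1 1 7
MUL     → 0 1 7

[0, 1, 7]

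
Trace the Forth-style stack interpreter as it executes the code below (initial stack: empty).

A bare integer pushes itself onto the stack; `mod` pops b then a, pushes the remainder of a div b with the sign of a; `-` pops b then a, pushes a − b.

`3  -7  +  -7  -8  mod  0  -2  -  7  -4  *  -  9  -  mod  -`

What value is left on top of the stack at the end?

3   → 3
-7  → 3 -7
+   → -4
-7  → -4 -7
-8  → -4 -7 -8
mod → -4 -7
0   → -4 -7 0
-2  → -4 -7 0 -2
-   → -4 -7 2
7   → -4 -7 2 7
-4  → -4 -7 2 7 -4
*   → -4 -7 2 -28
-   → -4 -7 30
9   → -4 -7 30 9
-   → -4 -7 21
mod → -4 -7
-   → 3

3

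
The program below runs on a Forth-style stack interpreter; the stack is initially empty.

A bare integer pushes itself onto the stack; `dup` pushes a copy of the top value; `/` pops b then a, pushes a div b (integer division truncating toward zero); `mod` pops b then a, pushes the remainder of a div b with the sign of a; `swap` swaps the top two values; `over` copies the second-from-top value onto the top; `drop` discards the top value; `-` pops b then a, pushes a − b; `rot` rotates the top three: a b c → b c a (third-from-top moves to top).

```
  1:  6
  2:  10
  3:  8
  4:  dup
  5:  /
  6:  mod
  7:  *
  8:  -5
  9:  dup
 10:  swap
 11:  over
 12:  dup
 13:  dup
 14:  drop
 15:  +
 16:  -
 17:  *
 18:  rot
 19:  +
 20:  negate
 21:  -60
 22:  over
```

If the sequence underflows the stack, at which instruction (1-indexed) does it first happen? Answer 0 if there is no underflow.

6    -> 6
10   -> 6 10
8    -> 6 10 8
dup  -> 6 10 8 8
/    -> 6 10 1
mod  -> 6 0
*    -> 0
-5   -> 0 -5
dup  -> 0 -5 -5
swap -> 0 -5 -5
over -> 0 -5 -5 -5
dup  -> 0 -5 -5 -5 -5
dup  -> 0 -5 -5 -5 -5 -5
drop -> 0 -5 -5 -5 -5
+    -> 0 -5 -5 -10
-    -> 0 -5 5
*    -> 0 -25
rot  — needs 3 operands, stack has 2 → underflow

18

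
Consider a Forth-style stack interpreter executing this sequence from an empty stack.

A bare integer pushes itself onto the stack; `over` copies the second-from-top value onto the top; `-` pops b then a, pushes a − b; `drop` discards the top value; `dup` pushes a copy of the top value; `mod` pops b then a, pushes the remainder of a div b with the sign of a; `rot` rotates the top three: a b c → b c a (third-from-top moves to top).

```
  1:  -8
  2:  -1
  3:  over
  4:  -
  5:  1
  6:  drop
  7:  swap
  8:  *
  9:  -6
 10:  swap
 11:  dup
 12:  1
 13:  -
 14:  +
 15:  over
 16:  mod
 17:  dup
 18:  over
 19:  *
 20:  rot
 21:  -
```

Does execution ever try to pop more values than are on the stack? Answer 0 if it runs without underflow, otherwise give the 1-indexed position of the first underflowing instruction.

-8   → [-8]
-1   → [-8, -1]
over → [-8, -1, -8]
-    → [-8, 7]
1    → [-8, 7, 1]
drop → [-8, 7]
swap → [7, -8]
*    → [-56]
-6   → [-56, -6]
swap → [-6, -56]
dup  → [-6, -56, -56]
1    → [-6, -56, -56, 1]
-    → [-6, -56, -57]
+    → [-6, -113]
over → [-6, -113, -6]
mod  → [-6, -5]
dup  → [-6, -5, -5]
over → [-6, -5, -5, -5]
*    → [-6, -5, 25]
rot  → [-5, 25, -6]
-    → [-5, 31]

0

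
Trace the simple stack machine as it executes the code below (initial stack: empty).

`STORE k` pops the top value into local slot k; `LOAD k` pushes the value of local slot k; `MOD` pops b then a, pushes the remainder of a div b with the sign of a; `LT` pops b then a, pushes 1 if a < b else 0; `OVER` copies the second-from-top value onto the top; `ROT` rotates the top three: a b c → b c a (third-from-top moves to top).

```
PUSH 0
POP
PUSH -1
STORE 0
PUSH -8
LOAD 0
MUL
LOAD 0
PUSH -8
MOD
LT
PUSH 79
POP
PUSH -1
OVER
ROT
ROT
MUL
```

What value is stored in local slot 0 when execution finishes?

-1

PUSH 0  -> [0]
POP     -> []
PUSH -1 -> [-1]
STORE 0 -> []
PUSH -8 -> [-8]
LOAD 0  -> [-8, -1]
MUL     -> [8]
LOAD 0  -> [8, -1]
PUSH -8 -> [8, -1, -8]
MOD     -> [8, -1]
LT      -> [0]
PUSH 79 -> [0, 79]
POP     -> [0]
PUSH -1 -> [0, -1]
OVER    -> [0, -1, 0]
ROT     -> [-1, 0, 0]
ROT     -> [0, 0, -1]
MUL     -> [0, 0]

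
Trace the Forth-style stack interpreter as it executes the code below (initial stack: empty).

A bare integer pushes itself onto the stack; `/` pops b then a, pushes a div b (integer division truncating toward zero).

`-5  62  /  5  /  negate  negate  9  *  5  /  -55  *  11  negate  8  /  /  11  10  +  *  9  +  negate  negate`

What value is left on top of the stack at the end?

9

-5      -5
62      -5 62
/       0
5       0 5
/       0
negate  0
negate  0
9       0 9
*       0
5       0 5
/       0
-55     0 -55
*       0
11      0 11
negate  0 -11
8       0 -11 8
/       0 -1
/       0
11      0 11
10      0 11 10
+       0 21
*       0
9       0 9
+       9
negate  -9
negate  9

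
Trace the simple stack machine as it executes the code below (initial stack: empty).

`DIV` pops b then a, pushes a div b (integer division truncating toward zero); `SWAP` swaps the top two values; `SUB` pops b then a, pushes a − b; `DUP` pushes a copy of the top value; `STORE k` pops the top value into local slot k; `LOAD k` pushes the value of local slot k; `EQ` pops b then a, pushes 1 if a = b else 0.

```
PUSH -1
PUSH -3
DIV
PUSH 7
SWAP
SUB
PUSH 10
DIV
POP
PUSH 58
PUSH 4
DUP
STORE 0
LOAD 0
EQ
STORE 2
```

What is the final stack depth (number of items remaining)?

1

PUSH -1 → [-1]
PUSH -3 → [-1, -3]
DIV     → [0]
PUSH 7  → [0, 7]
SWAP    → [7, 0]
SUB     → [7]
PUSH 10 → [7, 10]
DIV     → [0]
POP     → []
PUSH 58 → [58]
PUSH 4  → [58, 4]
DUP     → [58, 4, 4]
STORE 0 → [58, 4]
LOAD 0  → [58, 4, 4]
EQ      → [58, 1]
STORE 2 → [58]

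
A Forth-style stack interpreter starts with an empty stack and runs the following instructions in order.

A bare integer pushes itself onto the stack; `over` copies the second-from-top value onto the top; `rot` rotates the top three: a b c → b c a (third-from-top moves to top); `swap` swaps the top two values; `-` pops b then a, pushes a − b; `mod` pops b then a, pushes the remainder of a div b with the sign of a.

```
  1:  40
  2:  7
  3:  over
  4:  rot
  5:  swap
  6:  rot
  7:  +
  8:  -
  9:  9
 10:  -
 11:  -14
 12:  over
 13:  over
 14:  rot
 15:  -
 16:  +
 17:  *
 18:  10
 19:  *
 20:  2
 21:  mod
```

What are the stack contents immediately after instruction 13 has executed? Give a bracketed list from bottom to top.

[-16, -14, -16, -14]

40   → 40
7    → 40 7
over → 40 7 40
rot  → 7 40 40
swap → 7 40 40
rot  → 40 40 7
+    → 40 47
-    → -7
9    → -7 9
-    → -16
-14  → -16 -14
over → -16 -14 -16
over → -16 -14 -16 -14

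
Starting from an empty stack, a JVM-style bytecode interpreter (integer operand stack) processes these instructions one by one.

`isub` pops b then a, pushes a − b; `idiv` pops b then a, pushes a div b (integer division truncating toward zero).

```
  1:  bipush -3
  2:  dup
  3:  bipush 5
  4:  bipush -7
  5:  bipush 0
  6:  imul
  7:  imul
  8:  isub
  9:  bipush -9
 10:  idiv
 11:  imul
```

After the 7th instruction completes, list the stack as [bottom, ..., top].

[-3, -3, 0]

bipush -3  [-3]
dup        [-3, -3]
bipush 5   [-3, -3, 5]
bipush -7  [-3, -3, 5, -7]
bipush 0   [-3, -3, 5, -7, 0]
imul       [-3, -3, 5, 0]
imul       [-3, -3, 0]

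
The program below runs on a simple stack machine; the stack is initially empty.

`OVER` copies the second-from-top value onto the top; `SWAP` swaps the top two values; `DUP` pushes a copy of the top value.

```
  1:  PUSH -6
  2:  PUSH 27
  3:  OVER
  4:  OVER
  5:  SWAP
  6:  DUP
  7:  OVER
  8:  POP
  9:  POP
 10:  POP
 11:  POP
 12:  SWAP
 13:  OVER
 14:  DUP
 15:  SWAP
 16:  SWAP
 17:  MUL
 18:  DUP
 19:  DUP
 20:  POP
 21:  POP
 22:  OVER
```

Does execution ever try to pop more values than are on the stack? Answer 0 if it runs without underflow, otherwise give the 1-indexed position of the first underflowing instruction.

0

PUSH -6 → [-6]
PUSH 27 → [-6, 27]
OVER    → [-6, 27, -6]
OVER    → [-6, 27, -6, 27]
SWAP    → [-6, 27, 27, -6]
DUP     → [-6, 27, 27, -6, -6]
OVER    → [-6, 27, 27, -6, -6, -6]
POP     → [-6, 27, 27, -6, -6]
POP     → [-6, 27, 27, -6]
POP     → [-6, 27, 27]
POP     → [-6, 27]
SWAP    → [27, -6]
OVER    → [27, -6, 27]
DUP     → [27, -6, 27, 27]
SWAP    → [27, -6, 27, 27]
SWAP    → [27, -6, 27, 27]
MUL     → [27, -6, 729]
DUP     → [27, -6, 729, 729]
DUP     → [27, -6, 729, 729, 729]
POP     → [27, -6, 729, 729]
POP     → [27, -6, 729]
OVER    → [27, -6, 729, -6]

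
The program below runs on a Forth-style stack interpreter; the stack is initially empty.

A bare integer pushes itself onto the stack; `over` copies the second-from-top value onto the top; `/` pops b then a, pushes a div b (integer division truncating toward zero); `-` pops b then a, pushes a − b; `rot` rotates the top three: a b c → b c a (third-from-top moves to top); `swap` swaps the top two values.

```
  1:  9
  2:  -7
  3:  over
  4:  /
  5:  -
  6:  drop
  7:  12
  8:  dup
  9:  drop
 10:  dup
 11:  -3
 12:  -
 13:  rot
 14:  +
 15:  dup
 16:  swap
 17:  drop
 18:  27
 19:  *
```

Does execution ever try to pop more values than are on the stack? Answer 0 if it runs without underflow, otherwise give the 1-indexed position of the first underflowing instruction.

9    → [9]
-7   → [9, -7]
over → [9, -7, 9]
/    → [9, 0]
-    → [9]
drop → []
12   → [12]
dup  → [12, 12]
drop → [12]
dup  → [12, 12]
-3   → [12, 12, -3]
-    → [12, 15]
rot  — needs 3 operands, stack has 2 → underflow

13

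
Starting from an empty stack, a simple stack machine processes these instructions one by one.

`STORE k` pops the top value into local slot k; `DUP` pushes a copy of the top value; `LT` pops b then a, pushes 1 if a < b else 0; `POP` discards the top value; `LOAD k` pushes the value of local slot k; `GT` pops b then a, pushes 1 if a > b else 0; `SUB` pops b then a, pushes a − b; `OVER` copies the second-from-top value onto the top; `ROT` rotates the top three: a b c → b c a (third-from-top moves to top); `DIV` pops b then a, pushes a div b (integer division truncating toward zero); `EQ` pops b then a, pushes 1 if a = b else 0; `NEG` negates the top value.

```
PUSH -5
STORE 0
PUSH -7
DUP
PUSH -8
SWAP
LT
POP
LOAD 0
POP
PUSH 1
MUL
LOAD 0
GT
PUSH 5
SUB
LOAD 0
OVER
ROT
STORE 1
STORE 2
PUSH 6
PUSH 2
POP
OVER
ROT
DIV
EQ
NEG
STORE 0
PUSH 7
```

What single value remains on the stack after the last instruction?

7

PUSH -5 : -5
STORE 0 : (empty)
PUSH -7 : -7
DUP     : -7 -7
PUSH -8 : -7 -7 -8
SWAP    : -7 -8 -7
LT      : -7 1
POP     : -7
LOAD 0  : -7 -5
POP     : -7
PUSH 1  : -7 1
MUL     : -7
LOAD 0  : -7 -5
GT      : 0
PUSH 5  : 0 5
SUB     : -5
LOAD 0  : -5 -5
OVER    : -5 -5 -5
ROT     : -5 -5 -5
STORE 1 : -5 -5
STORE 2 : -5
PUSH 6  : -5 6
PUSH 2  : -5 6 2
POP     : -5 6
OVER    : -5 6 -5
ROT     : 6 -5 -5
DIV     : 6 1
EQ      : 0
NEG     : 0
STORE 0 : (empty)
PUSH 7  : 7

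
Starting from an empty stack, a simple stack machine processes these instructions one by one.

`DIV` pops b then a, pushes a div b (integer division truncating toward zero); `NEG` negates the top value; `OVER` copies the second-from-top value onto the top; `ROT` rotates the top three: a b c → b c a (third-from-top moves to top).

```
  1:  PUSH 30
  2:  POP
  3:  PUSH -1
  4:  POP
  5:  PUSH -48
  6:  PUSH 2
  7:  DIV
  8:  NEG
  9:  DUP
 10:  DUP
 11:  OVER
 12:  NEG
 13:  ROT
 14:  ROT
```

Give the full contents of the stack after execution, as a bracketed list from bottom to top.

[24, -24, 24, 24]

PUSH 30  -> 30
POP      -> (empty)
PUSH -1  -> -1
POP      -> (empty)
PUSH -48 -> -48
PUSH 2   -> -48 2
DIV      -> -24
NEG      -> 24
DUP      -> 24 24
DUP      -> 24 24 24
OVER     -> 24 24 24 24
NEG      -> 24 24 24 -24
ROT      -> 24 24 -24 24
ROT      -> 24 -24 24 24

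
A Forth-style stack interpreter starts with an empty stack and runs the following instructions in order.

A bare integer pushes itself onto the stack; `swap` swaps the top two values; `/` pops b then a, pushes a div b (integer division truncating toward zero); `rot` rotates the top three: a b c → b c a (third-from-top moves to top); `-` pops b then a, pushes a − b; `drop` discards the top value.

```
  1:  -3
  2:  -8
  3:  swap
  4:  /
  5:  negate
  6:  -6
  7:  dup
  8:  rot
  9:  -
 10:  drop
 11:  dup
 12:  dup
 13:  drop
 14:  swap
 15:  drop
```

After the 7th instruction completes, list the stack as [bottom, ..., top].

[-2, -6, -6]

-3     -> [-3]
-8     -> [-3, -8]
swap   -> [-8, -3]
/      -> [2]
negate -> [-2]
-6     -> [-2, -6]
dup    -> [-2, -6, -6]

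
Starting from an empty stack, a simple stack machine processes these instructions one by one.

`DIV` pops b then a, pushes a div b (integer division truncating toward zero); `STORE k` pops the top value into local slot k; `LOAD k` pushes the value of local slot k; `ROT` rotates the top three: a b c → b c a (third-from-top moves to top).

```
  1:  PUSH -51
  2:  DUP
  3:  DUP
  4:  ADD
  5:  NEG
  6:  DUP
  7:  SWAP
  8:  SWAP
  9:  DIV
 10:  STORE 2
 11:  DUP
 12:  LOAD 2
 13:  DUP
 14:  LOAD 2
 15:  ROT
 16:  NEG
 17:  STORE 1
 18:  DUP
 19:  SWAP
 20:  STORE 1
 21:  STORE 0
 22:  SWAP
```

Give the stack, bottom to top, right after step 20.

PUSH -51 -> [-51]
DUP      -> [-51, -51]
DUP      -> [-51, -51, -51]
ADD      -> [-51, -102]
NEG      -> [-51, 102]
DUP      -> [-51, 102, 102]
SWAP     -> [-51, 102, 102]
SWAP     -> [-51, 102, 102]
DIV      -> [-51, 1]
STORE 2  -> [-51]
DUP      -> [-51, -51]
LOAD 2   -> [-51, -51, 1]
DUP      -> [-51, -51, 1, 1]
LOAD 2   -> [-51, -51, 1, 1, 1]
ROT      -> [-51, -51, 1, 1, 1]
NEG      -> [-51, -51, 1, 1, -1]
STORE 1  -> [-51, -51, 1, 1]
DUP      -> [-51, -51, 1, 1, 1]
SWAP     -> [-51, -51, 1, 1, 1]
STORE 1  -> [-51, -51, 1, 1]

[-51, -51, 1, 1]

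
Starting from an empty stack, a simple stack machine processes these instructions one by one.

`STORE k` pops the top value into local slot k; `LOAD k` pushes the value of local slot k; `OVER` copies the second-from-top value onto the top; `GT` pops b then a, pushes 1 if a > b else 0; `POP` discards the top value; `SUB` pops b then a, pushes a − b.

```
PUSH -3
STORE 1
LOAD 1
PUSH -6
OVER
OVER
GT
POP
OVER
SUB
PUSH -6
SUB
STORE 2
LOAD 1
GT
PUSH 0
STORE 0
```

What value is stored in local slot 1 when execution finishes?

-3

PUSH -3 : [-3]
STORE 1 : []
LOAD 1  : [-3]
PUSH -6 : [-3, -6]
OVER    : [-3, -6, -3]
OVER    : [-3, -6, -3, -6]
GT      : [-3, -6, 1]
POP     : [-3, -6]
OVER    : [-3, -6, -3]
SUB     : [-3, -3]
PUSH -6 : [-3, -3, -6]
SUB     : [-3, 3]
STORE 2 : [-3]
LOAD 1  : [-3, -3]
GT      : [0]
PUSH 0  : [0, 0]
STORE 0 : [0]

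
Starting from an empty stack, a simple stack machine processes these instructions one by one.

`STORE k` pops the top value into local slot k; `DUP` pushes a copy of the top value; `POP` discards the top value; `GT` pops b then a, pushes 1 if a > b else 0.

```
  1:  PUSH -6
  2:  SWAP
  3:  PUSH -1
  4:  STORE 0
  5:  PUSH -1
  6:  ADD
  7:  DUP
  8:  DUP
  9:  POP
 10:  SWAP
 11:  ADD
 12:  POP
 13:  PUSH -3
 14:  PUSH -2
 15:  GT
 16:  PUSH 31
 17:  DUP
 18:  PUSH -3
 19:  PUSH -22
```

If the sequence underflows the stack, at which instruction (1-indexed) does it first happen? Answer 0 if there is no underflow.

PUSH -6  -6
SWAP  — needs 2 operands, stack has 1 → underflow

2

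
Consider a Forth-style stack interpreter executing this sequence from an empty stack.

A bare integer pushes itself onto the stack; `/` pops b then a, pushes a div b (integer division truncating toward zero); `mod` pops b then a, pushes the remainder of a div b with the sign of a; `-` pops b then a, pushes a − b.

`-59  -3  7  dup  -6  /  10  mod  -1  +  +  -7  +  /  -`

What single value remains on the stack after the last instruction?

-60

-59 -> [-59]
-3  -> [-59, -3]
7   -> [-59, -3, 7]
dup -> [-59, -3, 7, 7]
-6  -> [-59, -3, 7, 7, -6]
/   -> [-59, -3, 7, -1]
10  -> [-59, -3, 7, -1, 10]
mod -> [-59, -3, 7, -1]
-1  -> [-59, -3, 7, -1, -1]
+   -> [-59, -3, 7, -2]
+   -> [-59, -3, 5]
-7  -> [-59, -3, 5, -7]
+   -> [-59, -3, -2]
/   -> [-59, 1]
-   -> [-60]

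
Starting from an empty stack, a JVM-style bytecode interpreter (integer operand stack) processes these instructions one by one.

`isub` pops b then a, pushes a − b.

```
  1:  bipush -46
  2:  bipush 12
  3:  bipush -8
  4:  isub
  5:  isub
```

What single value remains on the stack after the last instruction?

bipush -46 → -46
bipush 12  → -46 12
bipush -8  → -46 12 -8
isub       → -46 20
isub       → -66

-66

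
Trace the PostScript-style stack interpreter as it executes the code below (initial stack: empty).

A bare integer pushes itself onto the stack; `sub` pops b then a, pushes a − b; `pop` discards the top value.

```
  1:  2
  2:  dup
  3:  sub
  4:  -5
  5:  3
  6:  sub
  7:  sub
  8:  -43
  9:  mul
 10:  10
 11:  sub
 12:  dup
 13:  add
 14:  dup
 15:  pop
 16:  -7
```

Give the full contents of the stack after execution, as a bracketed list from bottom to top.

2   : 2
dup : 2 2
sub : 0
-5  : 0 -5
3   : 0 -5 3
sub : 0 -8
sub : 8
-43 : 8 -43
mul : -344
10  : -344 10
sub : -354
dup : -354 -354
add : -708
dup : -708 -708
pop : -708
-7  : -708 -7

[-708, -7]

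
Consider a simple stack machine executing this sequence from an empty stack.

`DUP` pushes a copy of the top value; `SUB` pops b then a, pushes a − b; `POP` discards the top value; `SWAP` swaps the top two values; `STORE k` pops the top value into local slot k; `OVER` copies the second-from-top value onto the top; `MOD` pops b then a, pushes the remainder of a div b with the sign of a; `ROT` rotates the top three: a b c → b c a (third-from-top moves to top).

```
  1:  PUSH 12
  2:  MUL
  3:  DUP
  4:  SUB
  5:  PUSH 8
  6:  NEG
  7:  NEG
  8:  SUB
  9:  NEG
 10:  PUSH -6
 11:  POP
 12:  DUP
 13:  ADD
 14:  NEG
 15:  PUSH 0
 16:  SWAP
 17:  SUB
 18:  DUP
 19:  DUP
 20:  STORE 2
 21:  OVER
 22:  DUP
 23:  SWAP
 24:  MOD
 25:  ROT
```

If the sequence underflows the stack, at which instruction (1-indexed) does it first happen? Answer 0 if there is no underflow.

PUSH 12  [12]
MUL  — needs 2 operands, stack has 1 → underflow

2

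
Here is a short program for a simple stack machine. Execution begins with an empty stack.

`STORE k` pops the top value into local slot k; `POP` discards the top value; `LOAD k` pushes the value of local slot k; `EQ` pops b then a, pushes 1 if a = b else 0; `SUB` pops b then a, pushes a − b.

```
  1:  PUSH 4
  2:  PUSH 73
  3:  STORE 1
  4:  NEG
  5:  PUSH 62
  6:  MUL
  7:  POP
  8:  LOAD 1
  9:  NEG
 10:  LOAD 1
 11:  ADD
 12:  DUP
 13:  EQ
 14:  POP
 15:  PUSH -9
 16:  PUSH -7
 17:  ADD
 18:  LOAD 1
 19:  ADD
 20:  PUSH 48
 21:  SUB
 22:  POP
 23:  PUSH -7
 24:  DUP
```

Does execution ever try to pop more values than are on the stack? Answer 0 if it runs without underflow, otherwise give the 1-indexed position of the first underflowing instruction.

PUSH 4   [4]
PUSH 73  [4, 73]
STORE 1  [4]
NEG      [-4]
PUSH 62  [-4, 62]
MUL      [-248]
POP      []
LOAD 1   [73]
NEG      [-73]
LOAD 1   [-73, 73]
ADD      [0]
DUP      [0, 0]
EQ       [1]
POP      []
PUSH -9  [-9]
PUSH -7  [-9, -7]
ADD      [-16]
LOAD 1   [-16, 73]
ADD      [57]
PUSH 48  [57, 48]
SUB      [9]
POP      []
PUSH -7  [-7]
DUP      [-7, -7]

0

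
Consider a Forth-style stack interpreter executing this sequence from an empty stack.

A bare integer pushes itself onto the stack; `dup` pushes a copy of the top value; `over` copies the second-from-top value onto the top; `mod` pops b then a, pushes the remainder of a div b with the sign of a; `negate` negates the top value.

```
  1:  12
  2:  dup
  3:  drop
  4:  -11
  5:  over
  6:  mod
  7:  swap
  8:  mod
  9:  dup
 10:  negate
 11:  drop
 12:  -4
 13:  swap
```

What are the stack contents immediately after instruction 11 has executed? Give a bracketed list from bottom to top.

[-11]

12      [12]
dup     [12, 12]
drop    [12]
-11     [12, -11]
over    [12, -11, 12]
mod     [12, -11]
swap    [-11, 12]
mod     [-11]
dup     [-11, -11]
negate  [-11, 11]
drop    [-11]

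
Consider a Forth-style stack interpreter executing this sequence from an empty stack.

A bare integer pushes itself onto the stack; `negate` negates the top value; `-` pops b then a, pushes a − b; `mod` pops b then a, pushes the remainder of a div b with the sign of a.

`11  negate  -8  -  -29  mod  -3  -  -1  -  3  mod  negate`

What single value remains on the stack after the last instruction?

11     → [11]
negate → [-11]
-8     → [-11, -8]
-      → [-3]
-29    → [-3, -29]
mod    → [-3]
-3     → [-3, -3]
-      → [0]
-1     → [0, -1]
-      → [1]
3      → [1, 3]
mod    → [1]
negate → [-1]

-1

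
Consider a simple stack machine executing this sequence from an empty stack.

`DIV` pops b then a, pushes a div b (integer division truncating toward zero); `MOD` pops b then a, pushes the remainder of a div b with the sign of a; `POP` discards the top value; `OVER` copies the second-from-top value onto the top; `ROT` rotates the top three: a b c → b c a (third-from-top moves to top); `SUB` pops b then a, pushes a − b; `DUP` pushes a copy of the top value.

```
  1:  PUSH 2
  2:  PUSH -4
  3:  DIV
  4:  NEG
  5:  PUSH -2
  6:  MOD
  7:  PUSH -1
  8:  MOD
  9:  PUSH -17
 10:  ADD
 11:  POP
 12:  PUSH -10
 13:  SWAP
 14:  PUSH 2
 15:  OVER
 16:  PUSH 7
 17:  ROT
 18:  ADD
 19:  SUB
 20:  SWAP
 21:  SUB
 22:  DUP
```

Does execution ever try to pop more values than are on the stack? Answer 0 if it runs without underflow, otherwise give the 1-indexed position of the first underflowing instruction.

PUSH 2   : 2
PUSH -4  : 2 -4
DIV      : 0
NEG      : 0
PUSH -2  : 0 -2
MOD      : 0
PUSH -1  : 0 -1
MOD      : 0
PUSH -17 : 0 -17
ADD      : -17
POP      : (empty)
PUSH -10 : -10
SWAP  — needs 2 operands, stack has 1 → underflow

13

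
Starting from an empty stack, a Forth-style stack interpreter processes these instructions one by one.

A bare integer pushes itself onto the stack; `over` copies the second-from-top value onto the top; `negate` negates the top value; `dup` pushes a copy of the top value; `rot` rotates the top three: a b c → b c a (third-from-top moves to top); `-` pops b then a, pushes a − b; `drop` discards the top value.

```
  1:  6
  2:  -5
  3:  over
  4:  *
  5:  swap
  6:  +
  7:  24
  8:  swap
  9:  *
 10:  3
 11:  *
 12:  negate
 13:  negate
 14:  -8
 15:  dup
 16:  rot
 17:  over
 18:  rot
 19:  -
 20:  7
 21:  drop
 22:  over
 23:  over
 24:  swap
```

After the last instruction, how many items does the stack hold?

5

6      → [6]
-5     → [6, -5]
over   → [6, -5, 6]
*      → [6, -30]
swap   → [-30, 6]
+      → [-24]
24     → [-24, 24]
swap   → [24, -24]
*      → [-576]
3      → [-576, 3]
*      → [-1728]
negate → [1728]
negate → [-1728]
-8     → [-1728, -8]
dup    → [-1728, -8, -8]
rot    → [-8, -8, -1728]
over   → [-8, -8, -1728, -8]
rot    → [-8, -1728, -8, -8]
-      → [-8, -1728, 0]
7      → [-8, -1728, 0, 7]
drop   → [-8, -1728, 0]
over   → [-8, -1728, 0, -1728]
over   → [-8, -1728, 0, -1728, 0]
swap   → [-8, -1728, 0, 0, -1728]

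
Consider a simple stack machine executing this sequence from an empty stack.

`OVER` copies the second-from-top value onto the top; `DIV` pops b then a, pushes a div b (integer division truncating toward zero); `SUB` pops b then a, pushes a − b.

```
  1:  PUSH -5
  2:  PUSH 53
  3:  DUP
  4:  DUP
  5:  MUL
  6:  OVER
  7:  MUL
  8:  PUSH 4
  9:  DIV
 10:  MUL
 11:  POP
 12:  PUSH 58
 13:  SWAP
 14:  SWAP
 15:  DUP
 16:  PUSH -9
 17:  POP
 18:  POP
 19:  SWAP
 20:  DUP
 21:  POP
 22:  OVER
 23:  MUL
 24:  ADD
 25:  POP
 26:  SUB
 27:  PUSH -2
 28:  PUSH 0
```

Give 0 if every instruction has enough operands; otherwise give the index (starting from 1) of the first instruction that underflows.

26

PUSH -5 : -5
PUSH 53 : -5 53
DUP     : -5 53 53
DUP     : -5 53 53 53
MUL     : -5 53 2809
OVER    : -5 53 2809 53
MUL     : -5 53 148877
PUSH 4  : -5 53 148877 4
DIV     : -5 53 37219
MUL     : -5 1972607
POP     : -5
PUSH 58 : -5 58
SWAP    : 58 -5
SWAP    : -5 58
DUP     : -5 58 58
PUSH -9 : -5 58 58 -9
POP     : -5 58 58
POP     : -5 58
SWAP    : 58 -5
DUP     : 58 -5 -5
POP     : 58 -5
OVER    : 58 -5 58
MUL     : 58 -290
ADD     : -232
POP     : (empty)
SUB  — needs 2 operands, stack has 0 → underflow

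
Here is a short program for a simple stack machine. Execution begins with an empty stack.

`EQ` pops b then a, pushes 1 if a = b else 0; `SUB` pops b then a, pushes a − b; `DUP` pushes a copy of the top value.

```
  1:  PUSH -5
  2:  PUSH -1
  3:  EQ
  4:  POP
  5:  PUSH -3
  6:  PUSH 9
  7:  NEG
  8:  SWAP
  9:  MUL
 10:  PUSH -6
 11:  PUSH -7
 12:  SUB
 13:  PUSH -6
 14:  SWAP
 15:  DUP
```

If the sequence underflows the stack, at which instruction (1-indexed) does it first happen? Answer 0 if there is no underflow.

PUSH -5  [-5]
PUSH -1  [-5, -1]
EQ       [0]
POP      []
PUSH -3  [-3]
PUSH 9   [-3, 9]
NEG      [-3, -9]
SWAP     [-9, -3]
MUL      [27]
PUSH -6  [27, -6]
PUSH -7  [27, -6, -7]
SUB      [27, 1]
PUSH -6  [27, 1, -6]
SWAP     [27, -6, 1]
DUP      [27, -6, 1, 1]

0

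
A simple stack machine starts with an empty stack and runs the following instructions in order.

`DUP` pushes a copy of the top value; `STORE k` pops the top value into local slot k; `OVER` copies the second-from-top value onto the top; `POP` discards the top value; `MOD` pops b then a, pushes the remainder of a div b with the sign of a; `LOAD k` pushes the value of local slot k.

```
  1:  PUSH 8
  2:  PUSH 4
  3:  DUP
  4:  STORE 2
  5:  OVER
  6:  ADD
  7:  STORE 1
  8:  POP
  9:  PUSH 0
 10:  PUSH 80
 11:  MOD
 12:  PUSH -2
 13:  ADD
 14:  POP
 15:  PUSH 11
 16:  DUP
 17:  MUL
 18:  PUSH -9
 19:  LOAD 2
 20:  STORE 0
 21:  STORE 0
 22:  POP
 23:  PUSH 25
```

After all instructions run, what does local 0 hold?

PUSH 8  -> 8
PUSH 4  -> 8 4
DUP     -> 8 4 4
STORE 2 -> 8 4
OVER    -> 8 4 8
ADD     -> 8 12
STORE 1 -> 8
POP     -> (empty)
PUSH 0  -> 0
PUSH 80 -> 0 80
MOD     -> 0
PUSH -2 -> 0 -2
ADD     -> -2
POP     -> (empty)
PUSH 11 -> 11
DUP     -> 11 11
MUL     -> 121
PUSH -9 -> 121 -9
LOAD 2  -> 121 -9 4
STORE 0 -> 121 -9
STORE 0 -> 121
POP     -> (empty)
PUSH 25 -> 25

-9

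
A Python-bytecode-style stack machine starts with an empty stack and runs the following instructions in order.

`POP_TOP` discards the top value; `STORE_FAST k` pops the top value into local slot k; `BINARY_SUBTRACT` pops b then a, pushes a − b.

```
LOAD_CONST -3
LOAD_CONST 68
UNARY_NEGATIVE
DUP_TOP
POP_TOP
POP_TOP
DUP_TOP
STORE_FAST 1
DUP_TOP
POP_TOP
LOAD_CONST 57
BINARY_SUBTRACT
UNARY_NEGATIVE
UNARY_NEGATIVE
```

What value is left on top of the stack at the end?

-60

LOAD_CONST -3   : [-3]
LOAD_CONST 68   : [-3, 68]
UNARY_NEGATIVE  : [-3, -68]
DUP_TOP         : [-3, -68, -68]
POP_TOP         : [-3, -68]
POP_TOP         : [-3]
DUP_TOP         : [-3, -3]
STORE_FAST 1    : [-3]
DUP_TOP         : [-3, -3]
POP_TOP         : [-3]
LOAD_CONST 57   : [-3, 57]
BINARY_SUBTRACT : [-60]
UNARY_NEGATIVE  : [60]
UNARY_NEGATIVE  : [-60]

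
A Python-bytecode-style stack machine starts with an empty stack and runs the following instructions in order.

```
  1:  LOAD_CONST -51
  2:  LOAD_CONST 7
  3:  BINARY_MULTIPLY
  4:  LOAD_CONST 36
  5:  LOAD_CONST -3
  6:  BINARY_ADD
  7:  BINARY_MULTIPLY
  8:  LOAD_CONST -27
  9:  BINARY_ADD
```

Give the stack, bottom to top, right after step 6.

[-357, 33]

LOAD_CONST -51  -> -51
LOAD_CONST 7    -> -51 7
BINARY_MULTIPLY -> -357
LOAD_CONST 36   -> -357 36
LOAD_CONST -3   -> -357 36 -3
BINARY_ADD      -> -357 33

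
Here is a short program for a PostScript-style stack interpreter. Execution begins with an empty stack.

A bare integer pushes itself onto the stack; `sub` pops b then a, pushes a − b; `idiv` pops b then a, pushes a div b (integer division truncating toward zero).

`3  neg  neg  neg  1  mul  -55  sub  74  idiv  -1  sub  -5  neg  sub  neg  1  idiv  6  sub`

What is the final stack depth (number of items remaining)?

3    -> [3]
neg  -> [-3]
neg  -> [3]
neg  -> [-3]
1    -> [-3, 1]
mul  -> [-3]
-55  -> [-3, -55]
sub  -> [52]
74   -> [52, 74]
idiv -> [0]
-1   -> [0, -1]
sub  -> [1]
-5   -> [1, -5]
neg  -> [1, 5]
sub  -> [-4]
neg  -> [4]
1    -> [4, 1]
idiv -> [4]
6    -> [4, 6]
sub  -> [-2]

1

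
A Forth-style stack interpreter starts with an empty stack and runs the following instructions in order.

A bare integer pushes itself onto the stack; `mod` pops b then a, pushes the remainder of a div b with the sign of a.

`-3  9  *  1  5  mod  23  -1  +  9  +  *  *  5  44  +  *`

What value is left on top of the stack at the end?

-3   [-3]
9    [-3, 9]
*    [-27]
1    [-27, 1]
5    [-27, 1, 5]
mod  [-27, 1]
23   [-27, 1, 23]
-1   [-27, 1, 23, -1]
+    [-27, 1, 22]
9    [-27, 1, 22, 9]
+    [-27, 1, 31]
*    [-27, 31]
*    [-837]
5    [-837, 5]
44   [-837, 5, 44]
+    [-837, 49]
*    [-41013]

-41013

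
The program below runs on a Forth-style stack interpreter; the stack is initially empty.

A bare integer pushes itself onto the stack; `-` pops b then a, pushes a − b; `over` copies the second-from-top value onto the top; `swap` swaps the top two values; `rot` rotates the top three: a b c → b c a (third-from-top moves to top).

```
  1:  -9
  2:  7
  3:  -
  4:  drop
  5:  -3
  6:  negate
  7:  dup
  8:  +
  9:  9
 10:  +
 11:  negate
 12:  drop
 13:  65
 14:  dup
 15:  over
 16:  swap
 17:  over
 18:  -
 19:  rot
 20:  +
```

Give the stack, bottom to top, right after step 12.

[]

-9      -9
7       -9 7
-       -16
drop    (empty)
-3      -3
negate  3
dup     3 3
+       6
9       6 9
+       15
negate  -15
drop    (empty)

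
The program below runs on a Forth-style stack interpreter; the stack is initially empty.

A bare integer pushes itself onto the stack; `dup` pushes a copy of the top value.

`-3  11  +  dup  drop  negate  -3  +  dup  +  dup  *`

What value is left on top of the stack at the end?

484

-3     → -3
11     → -3 11
+      → 8
dup    → 8 8
drop   → 8
negate → -8
-3     → -8 -3
+      → -11
dup    → -11 -11
+      → -22
dup    → -22 -22
*      → 484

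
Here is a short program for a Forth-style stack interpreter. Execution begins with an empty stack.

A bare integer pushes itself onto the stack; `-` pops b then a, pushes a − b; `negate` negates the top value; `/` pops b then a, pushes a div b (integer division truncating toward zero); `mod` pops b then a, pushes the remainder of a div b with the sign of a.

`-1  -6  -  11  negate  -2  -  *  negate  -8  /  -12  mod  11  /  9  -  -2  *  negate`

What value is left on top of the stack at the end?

-1     -> [-1]
-6     -> [-1, -6]
-      -> [5]
11     -> [5, 11]
negate -> [5, -11]
-2     -> [5, -11, -2]
-      -> [5, -9]
*      -> [-45]
negate -> [45]
-8     -> [45, -8]
/      -> [-5]
-12    -> [-5, -12]
mod    -> [-5]
11     -> [-5, 11]
/      -> [0]
9      -> [0, 9]
-      -> [-9]
-2     -> [-9, -2]
*      -> [18]
negate -> [-18]

-18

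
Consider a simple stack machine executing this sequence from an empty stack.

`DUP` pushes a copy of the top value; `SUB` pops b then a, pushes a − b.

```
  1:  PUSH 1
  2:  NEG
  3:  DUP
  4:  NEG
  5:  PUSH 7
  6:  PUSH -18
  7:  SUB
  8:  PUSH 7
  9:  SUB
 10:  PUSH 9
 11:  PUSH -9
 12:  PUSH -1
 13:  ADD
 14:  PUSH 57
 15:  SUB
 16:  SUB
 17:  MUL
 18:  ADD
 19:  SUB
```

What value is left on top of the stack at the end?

-1370

PUSH 1   → [1]
NEG      → [-1]
DUP      → [-1, -1]
NEG      → [-1, 1]
PUSH 7   → [-1, 1, 7]
PUSH -18 → [-1, 1, 7, -18]
SUB      → [-1, 1, 25]
PUSH 7   → [-1, 1, 25, 7]
SUB      → [-1, 1, 18]
PUSH 9   → [-1, 1, 18, 9]
PUSH -9  → [-1, 1, 18, 9, -9]
PUSH -1  → [-1, 1, 18, 9, -9, -1]
ADD      → [-1, 1, 18, 9, -10]
PUSH 57  → [-1, 1, 18, 9, -10, 57]
SUB      → [-1, 1, 18, 9, -67]
SUB      → [-1, 1, 18, 76]
MUL      → [-1, 1, 1368]
ADD      → [-1, 1369]
SUB      → [-1370]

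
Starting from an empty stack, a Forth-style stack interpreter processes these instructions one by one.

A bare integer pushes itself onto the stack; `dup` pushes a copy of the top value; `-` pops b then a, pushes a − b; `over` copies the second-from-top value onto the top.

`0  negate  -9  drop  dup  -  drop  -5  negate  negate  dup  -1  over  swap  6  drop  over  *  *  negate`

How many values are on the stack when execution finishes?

0      -> [0]
negate -> [0]
-9     -> [0, -9]
drop   -> [0]
dup    -> [0, 0]
-      -> [0]
drop   -> []
-5     -> [-5]
negate -> [5]
negate -> [-5]
dup    -> [-5, -5]
-1     -> [-5, -5, -1]
over   -> [-5, -5, -1, -5]
swap   -> [-5, -5, -5, -1]
6      -> [-5, -5, -5, -1, 6]
drop   -> [-5, -5, -5, -1]
over   -> [-5, -5, -5, -1, -5]
*      -> [-5, -5, -5, 5]
*      -> [-5, -5, -25]
negate -> [-5, -5, 25]

3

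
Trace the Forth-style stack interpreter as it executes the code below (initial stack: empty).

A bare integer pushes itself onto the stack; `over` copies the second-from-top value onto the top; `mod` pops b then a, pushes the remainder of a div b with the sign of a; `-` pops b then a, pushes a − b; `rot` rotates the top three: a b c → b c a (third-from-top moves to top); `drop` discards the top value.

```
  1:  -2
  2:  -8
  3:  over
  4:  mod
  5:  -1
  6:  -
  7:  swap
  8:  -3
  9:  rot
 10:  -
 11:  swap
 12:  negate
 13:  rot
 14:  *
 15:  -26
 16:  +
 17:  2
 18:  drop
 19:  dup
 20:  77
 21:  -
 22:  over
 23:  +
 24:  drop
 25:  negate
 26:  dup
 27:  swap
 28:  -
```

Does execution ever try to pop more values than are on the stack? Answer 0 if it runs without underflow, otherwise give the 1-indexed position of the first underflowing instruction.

13

-2     → [-2]
-8     → [-2, -8]
over   → [-2, -8, -2]
mod    → [-2, 0]
-1     → [-2, 0, -1]
-      → [-2, 1]
swap   → [1, -2]
-3     → [1, -2, -3]
rot    → [-2, -3, 1]
-      → [-2, -4]
swap   → [-4, -2]
negate → [-4, 2]
rot  — needs 3 operands, stack has 2 → underflow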